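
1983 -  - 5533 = 7516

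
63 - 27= 36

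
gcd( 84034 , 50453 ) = 1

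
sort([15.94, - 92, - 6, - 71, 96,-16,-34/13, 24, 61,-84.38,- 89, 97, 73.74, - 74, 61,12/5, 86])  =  [ - 92, - 89,-84.38, - 74, - 71, - 16, - 6, - 34/13, 12/5, 15.94,24,  61, 61,73.74, 86, 96, 97]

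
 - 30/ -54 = 5/9 = 0.56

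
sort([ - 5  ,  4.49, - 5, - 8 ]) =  [ - 8, - 5, - 5,4.49]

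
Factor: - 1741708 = -2^2 *435427^1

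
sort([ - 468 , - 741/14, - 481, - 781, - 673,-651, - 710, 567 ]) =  [ - 781, - 710,- 673, - 651 , - 481, - 468, - 741/14, 567] 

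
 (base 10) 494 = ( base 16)1EE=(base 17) 1C1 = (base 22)10A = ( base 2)111101110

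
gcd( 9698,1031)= 1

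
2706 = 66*41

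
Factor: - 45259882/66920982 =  - 3^ (- 1 )*17^1*89^1*367^( - 1)*14957^1*30391^ (- 1)=-22629941/33460491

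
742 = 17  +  725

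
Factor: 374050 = 2^1*5^2 * 7481^1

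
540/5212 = 135/1303 = 0.10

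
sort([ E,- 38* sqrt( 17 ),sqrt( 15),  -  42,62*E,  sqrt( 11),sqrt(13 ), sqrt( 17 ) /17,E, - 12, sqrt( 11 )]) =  [ - 38*sqrt( 17), - 42, - 12, sqrt(17 )/17, E, E, sqrt( 11 ), sqrt( 11),  sqrt(13), sqrt( 15 ) , 62*E ]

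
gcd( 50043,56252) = 7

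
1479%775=704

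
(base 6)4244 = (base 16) 3C4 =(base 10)964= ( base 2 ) 1111000100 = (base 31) 103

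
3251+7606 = 10857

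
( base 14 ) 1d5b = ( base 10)5373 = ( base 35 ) 4di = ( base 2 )1010011111101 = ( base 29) 6b8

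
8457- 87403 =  - 78946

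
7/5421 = 7/5421 =0.00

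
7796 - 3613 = 4183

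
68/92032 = 17/23008 = 0.00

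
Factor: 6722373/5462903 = 3^1*7^1  *359^( - 1 )*15217^ ( - 1)*320113^1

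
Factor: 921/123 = 307/41 = 41^( - 1) *307^1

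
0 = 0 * 2504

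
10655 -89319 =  - 78664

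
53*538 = 28514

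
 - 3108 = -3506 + 398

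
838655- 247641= 591014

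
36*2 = 72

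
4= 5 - 1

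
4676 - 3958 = 718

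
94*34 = 3196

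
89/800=89/800 = 0.11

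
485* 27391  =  13284635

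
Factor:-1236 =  - 2^2*3^1 * 103^1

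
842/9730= 421/4865 = 0.09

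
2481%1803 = 678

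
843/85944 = 281/28648=0.01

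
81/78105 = 27/26035=   0.00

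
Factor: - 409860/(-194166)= 2^1*3^2*5^1*7^(- 1)*11^1*67^(-1 ) = 990/469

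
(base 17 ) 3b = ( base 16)3e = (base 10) 62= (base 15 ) 42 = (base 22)2i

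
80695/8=80695/8=10086.88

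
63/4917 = 21/1639 =0.01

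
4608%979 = 692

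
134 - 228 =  - 94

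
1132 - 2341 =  - 1209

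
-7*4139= - 28973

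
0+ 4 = 4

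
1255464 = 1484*846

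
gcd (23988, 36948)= 12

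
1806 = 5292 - 3486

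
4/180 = 1/45 = 0.02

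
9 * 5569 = 50121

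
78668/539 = 145 + 513/539=   145.95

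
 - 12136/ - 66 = 183 + 29/33 =183.88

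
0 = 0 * 51030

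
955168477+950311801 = 1905480278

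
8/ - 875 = - 1 + 867/875 =-  0.01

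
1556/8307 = 1556/8307 = 0.19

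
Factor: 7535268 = 2^2*3^4*13^1*1789^1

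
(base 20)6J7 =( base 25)4BC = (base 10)2787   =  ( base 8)5343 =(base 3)10211020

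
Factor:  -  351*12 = - 2^2*3^4*13^1 =- 4212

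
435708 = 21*20748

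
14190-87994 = -73804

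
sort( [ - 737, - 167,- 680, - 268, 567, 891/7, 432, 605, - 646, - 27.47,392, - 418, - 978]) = [ - 978, - 737,- 680, - 646,-418, - 268, - 167, - 27.47,  891/7,392, 432,567, 605 ]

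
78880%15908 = 15248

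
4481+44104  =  48585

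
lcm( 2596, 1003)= 44132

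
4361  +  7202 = 11563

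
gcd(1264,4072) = 8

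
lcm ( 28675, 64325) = 2380025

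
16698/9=5566/3= 1855.33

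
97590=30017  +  67573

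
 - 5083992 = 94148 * (-54)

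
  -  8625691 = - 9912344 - -1286653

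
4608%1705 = 1198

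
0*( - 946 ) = 0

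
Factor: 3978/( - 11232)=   -  17/48=-2^( - 4)*3^( -1)*17^1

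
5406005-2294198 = 3111807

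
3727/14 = 266  +  3/14 = 266.21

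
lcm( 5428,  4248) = 97704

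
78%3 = 0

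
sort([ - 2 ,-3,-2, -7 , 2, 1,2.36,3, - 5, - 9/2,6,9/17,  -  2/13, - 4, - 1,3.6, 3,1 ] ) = [ - 7 ,  -  5,-9/2,-4, - 3,  -  2,  -  2, - 1, - 2/13, 9/17, 1,1, 2 , 2.36,3,3,3.6 , 6 ]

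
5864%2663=538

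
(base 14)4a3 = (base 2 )1110011111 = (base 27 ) 179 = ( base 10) 927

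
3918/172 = 1959/86 = 22.78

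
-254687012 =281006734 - 535693746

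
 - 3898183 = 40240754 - 44138937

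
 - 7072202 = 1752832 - 8825034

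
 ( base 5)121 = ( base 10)36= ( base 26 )1a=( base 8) 44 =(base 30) 16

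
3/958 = 3/958 = 0.00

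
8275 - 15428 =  - 7153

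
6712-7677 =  - 965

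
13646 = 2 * 6823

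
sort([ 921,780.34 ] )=[780.34,921]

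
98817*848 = 83796816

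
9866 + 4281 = 14147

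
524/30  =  262/15 = 17.47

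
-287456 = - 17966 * 16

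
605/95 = 121/19 = 6.37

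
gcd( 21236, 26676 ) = 4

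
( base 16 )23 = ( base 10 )35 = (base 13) 29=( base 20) 1f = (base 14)27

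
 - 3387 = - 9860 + 6473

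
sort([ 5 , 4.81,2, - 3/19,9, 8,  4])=[ - 3/19,2,4,4.81, 5,8,9]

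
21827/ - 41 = - 21827/41 = -532.37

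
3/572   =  3/572 = 0.01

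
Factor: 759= 3^1*11^1*23^1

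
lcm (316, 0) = 0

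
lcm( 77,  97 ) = 7469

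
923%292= 47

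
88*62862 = 5531856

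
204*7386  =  1506744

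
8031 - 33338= - 25307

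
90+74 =164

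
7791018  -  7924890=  - 133872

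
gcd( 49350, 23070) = 30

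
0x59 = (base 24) 3H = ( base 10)89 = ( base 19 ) 4d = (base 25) 3E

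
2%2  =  0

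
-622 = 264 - 886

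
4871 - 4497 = 374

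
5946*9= 53514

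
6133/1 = 6133 = 6133.00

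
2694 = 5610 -2916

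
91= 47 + 44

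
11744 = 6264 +5480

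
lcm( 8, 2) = 8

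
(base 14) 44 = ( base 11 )55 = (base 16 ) 3c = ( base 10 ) 60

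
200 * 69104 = 13820800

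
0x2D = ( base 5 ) 140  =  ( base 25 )1K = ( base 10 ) 45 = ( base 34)1B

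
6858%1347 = 123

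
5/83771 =5/83771 = 0.00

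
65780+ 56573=122353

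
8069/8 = 8069/8 = 1008.62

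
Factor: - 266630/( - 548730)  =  293/603 = 3^( - 2 )*67^ ( - 1 )*293^1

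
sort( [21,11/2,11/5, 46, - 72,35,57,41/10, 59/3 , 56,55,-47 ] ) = [ - 72,-47, 11/5 , 41/10, 11/2,59/3, 21,35, 46,55, 56,57 ]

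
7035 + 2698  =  9733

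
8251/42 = 8251/42 = 196.45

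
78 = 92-14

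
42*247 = 10374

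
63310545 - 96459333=-33148788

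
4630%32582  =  4630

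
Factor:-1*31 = -31^1 = -31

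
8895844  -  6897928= 1997916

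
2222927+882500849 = 884723776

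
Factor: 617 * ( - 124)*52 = -2^4*13^1*31^1*617^1 = -  3978416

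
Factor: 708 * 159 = 2^2*3^2*53^1*59^1= 112572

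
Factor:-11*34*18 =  - 6732 = -2^2*3^2*11^1*17^1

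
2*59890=119780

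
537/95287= 537/95287 = 0.01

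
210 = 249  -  39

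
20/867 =20/867 = 0.02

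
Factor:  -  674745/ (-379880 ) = 134949/75976 = 2^( - 3 )*3^1 * 9497^( - 1)*44983^1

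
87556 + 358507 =446063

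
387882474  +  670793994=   1058676468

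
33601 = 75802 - 42201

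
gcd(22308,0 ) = 22308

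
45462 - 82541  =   - 37079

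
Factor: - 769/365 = - 5^(  -  1 )*73^(-1 )*769^1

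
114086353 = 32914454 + 81171899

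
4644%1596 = 1452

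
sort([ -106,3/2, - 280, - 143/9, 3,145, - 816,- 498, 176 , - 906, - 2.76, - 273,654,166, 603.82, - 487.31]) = [ - 906 , - 816, - 498 , - 487.31, - 280, - 273,- 106, - 143/9, - 2.76,3/2, 3,145 , 166 , 176,  603.82 , 654 ]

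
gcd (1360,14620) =340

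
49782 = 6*8297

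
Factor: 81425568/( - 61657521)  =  -2^5*7^1 * 17^( - 1)*163^( - 1)*7417^( - 1)*121169^1  =  - 27141856/20552507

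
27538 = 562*49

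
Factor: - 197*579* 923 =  - 3^1*13^1*71^1*193^1 * 197^1 = -  105280149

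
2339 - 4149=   -  1810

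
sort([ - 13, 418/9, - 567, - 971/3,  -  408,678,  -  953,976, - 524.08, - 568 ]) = [-953,-568, - 567,-524.08, - 408,  -  971/3, - 13, 418/9, 678, 976]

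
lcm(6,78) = 78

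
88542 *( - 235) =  - 20807370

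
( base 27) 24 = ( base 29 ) 20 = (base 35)1N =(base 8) 72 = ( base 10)58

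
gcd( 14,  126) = 14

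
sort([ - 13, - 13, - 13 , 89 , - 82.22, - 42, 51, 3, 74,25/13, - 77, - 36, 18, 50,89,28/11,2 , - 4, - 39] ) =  [ - 82.22, - 77, - 42,- 39, - 36,  -  13, - 13, - 13, - 4,25/13,2,28/11,3,18,50, 51,  74,89,89]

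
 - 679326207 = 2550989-681877196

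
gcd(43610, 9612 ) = 178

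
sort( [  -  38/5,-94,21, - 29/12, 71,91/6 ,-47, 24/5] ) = [- 94,-47, - 38/5,-29/12,  24/5,91/6,21,71]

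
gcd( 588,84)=84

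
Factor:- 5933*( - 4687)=27807971 = 17^1*43^1*109^1*349^1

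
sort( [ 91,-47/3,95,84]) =[-47/3,  84,91,95] 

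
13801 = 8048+5753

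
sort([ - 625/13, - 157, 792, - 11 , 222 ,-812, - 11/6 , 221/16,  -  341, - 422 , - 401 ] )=[ - 812, - 422 , - 401 , - 341,-157 , - 625/13 ,-11, - 11/6,221/16,222,792 ]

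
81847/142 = 576 + 55/142 = 576.39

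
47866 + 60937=108803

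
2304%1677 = 627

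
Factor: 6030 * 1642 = 9901260= 2^2 * 3^2*5^1*67^1*821^1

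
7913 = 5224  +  2689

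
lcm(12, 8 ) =24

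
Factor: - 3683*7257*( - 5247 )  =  140239355157 = 3^3*11^1*29^1*41^1*53^1*59^1*127^1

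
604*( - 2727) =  - 1647108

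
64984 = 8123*8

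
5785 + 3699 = 9484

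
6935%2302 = 29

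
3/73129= 3/73129 = 0.00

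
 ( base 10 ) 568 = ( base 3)210001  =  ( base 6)2344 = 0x238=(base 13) 349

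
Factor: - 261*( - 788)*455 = 2^2*3^2*5^1*7^1*13^1*29^1*197^1 =93578940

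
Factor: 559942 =2^1*  149^1*1879^1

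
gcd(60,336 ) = 12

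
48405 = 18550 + 29855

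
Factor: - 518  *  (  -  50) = 25900 = 2^2 *5^2*7^1 * 37^1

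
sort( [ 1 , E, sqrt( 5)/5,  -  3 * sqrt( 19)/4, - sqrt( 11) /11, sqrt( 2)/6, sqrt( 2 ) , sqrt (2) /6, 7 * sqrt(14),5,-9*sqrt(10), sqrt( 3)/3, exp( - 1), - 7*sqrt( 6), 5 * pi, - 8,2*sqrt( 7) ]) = [ - 9*sqrt( 10) , - 7*sqrt( 6 ), - 8,-3 * sqrt( 19 )/4, - sqrt( 11)/11, sqrt( 2)/6  ,  sqrt( 2 )/6 , exp( - 1),sqrt( 5)/5,sqrt( 3)/3, 1,sqrt(2) , E,5, 2*sqrt(7 ),  5 * pi, 7*sqrt( 14)]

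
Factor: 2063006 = 2^1*11^1*79^1*1187^1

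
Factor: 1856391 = 3^1*149^1* 4153^1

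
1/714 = 1/714 = 0.00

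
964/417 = 2 + 130/417 = 2.31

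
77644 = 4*19411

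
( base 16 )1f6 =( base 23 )LJ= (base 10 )502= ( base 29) H9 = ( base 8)766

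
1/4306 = 1/4306 =0.00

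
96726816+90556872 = 187283688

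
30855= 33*935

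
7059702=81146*87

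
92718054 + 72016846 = 164734900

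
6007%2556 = 895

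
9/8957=9/8957= 0.00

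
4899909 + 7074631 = 11974540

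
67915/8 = 67915/8 = 8489.38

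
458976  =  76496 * 6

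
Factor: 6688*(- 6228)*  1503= -2^7*3^4*11^1*19^1*167^1 * 173^1 = - 62604254592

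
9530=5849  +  3681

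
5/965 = 1/193  =  0.01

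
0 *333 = 0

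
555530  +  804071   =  1359601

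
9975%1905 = 450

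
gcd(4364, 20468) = 4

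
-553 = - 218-335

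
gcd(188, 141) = 47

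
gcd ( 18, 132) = 6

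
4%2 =0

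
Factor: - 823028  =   - 2^2* 37^1*67^1 *83^1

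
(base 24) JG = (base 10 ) 472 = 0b111011000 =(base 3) 122111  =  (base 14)25A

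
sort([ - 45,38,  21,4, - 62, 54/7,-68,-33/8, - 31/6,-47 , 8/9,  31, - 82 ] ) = [-82,-68,  -  62, - 47,-45, - 31/6,-33/8,  8/9, 4, 54/7,21, 31,38 ]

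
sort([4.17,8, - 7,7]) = [ - 7, 4.17, 7 , 8] 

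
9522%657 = 324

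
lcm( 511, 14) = 1022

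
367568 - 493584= - 126016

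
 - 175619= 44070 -219689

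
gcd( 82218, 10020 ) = 6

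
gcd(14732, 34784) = 4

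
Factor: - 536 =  - 2^3*67^1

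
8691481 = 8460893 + 230588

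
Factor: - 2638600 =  - 2^3*5^2*79^1*167^1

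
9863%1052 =395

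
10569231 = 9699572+869659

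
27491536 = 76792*358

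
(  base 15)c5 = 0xb9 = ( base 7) 353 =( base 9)225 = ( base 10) 185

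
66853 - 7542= 59311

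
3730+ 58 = 3788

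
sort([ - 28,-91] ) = [ -91, - 28] 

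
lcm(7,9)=63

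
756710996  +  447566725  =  1204277721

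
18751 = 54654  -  35903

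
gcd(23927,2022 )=337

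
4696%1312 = 760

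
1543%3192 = 1543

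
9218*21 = 193578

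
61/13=4 + 9/13  =  4.69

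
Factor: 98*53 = 5194 = 2^1*7^2 * 53^1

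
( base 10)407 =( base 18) 14b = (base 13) 254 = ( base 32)cn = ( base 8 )627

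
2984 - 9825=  - 6841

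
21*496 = 10416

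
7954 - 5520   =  2434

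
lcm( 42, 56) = 168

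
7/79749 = 7/79749  =  0.00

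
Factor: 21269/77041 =21269^1 * 77041^( - 1)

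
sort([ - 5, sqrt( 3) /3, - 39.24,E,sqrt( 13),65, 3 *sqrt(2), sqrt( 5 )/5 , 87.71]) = [ - 39.24,-5, sqrt(5) /5,sqrt( 3)/3 , E, sqrt( 13), 3*sqrt( 2 ), 65, 87.71]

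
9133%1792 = 173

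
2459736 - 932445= 1527291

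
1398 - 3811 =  - 2413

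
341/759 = 31/69 = 0.45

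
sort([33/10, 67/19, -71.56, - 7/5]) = [ - 71.56, - 7/5,33/10,67/19] 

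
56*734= 41104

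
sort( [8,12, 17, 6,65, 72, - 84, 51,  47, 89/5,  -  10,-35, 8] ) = [  -  84,-35 , - 10 , 6,8,8, 12, 17,89/5, 47, 51,65, 72 ]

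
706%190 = 136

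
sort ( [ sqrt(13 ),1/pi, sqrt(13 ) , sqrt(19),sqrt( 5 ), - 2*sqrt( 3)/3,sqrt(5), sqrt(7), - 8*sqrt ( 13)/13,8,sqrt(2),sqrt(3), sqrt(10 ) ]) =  [-8*sqrt(13)/13,-2*sqrt(3)/3, 1/pi,sqrt (2), sqrt(3 ), sqrt( 5), sqrt(5),sqrt(7 ),sqrt( 10),sqrt(13),sqrt( 13 ), sqrt(19), 8]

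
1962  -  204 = 1758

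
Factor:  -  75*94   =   - 7050=- 2^1*3^1*5^2*47^1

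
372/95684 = 93/23921 = 0.00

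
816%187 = 68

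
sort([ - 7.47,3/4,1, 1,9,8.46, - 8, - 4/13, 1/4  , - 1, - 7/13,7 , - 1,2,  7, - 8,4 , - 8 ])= [ - 8, - 8 , - 8, - 7.47,-1, - 1, - 7/13, - 4/13, 1/4,  3/4,1,1,2,4, 7 , 7 , 8.46, 9]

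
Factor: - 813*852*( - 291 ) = 201568716 =2^2*3^3*71^1*97^1*271^1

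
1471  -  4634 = -3163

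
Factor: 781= 11^1 *71^1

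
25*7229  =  180725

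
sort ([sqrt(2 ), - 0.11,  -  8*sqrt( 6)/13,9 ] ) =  [ - 8*sqrt( 6)/13 , - 0.11,sqrt(2),9 ]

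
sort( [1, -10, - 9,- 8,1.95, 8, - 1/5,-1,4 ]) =[ - 10 ,-9 , - 8,-1, - 1/5, 1,1.95  ,  4,8] 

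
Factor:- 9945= - 3^2*5^1 * 13^1*17^1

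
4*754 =3016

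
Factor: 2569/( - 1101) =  - 3^( - 1 )*7^1 = - 7/3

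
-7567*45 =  - 340515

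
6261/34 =6261/34  =  184.15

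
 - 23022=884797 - 907819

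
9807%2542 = 2181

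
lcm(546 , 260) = 5460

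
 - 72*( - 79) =5688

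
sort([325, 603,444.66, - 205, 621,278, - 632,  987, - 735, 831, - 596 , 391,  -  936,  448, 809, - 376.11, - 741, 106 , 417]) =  [-936,-741, - 735, - 632, - 596,  -  376.11, - 205 , 106, 278, 325,  391, 417,444.66, 448,603,621,809,831, 987]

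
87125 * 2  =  174250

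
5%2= 1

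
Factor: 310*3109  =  2^1*5^1*31^1 * 3109^1=963790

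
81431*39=3175809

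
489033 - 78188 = 410845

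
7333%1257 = 1048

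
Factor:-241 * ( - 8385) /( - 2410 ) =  - 1677/2 = - 2^ ( - 1) * 3^1 * 13^1*43^1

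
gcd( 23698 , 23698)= 23698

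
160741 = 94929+65812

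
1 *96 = 96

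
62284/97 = 62284/97=642.10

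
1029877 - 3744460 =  - 2714583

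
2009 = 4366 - 2357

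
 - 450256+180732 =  - 269524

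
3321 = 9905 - 6584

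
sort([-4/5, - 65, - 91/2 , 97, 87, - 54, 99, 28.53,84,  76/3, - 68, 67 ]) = [ - 68, - 65, - 54, - 91/2,  -  4/5 , 76/3,  28.53, 67,84, 87, 97, 99] 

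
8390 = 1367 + 7023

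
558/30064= 279/15032  =  0.02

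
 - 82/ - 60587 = 82/60587 = 0.00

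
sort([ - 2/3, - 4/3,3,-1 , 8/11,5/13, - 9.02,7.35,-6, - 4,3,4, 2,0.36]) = [ - 9.02, - 6, - 4 ,-4/3,- 1, - 2/3,0.36, 5/13,8/11,2,3,3, 4,  7.35]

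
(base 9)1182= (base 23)1fa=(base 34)q0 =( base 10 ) 884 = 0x374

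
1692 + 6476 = 8168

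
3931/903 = 3931/903 = 4.35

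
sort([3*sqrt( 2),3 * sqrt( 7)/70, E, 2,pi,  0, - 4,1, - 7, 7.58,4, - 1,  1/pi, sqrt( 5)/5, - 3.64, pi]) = [ - 7, - 4, - 3.64, - 1, 0, 3*sqrt(7)/70, 1/pi,sqrt( 5 ) /5,1, 2,  E , pi,pi, 4,3*sqrt(2 ),7.58] 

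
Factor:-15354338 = -2^1 * 7677169^1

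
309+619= 928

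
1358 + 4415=5773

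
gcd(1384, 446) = 2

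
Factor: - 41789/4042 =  - 2^( - 1)*11^1 *29^1*43^( - 1 ) *47^ (-1)*131^1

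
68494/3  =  68494/3 = 22831.33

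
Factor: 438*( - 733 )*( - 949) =2^1 * 3^1*13^1*73^2*733^1 = 304680246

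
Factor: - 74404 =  - 2^2 * 11^1*19^1*89^1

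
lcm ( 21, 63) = 63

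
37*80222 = 2968214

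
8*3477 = 27816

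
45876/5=9175  +  1/5 = 9175.20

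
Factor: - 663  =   - 3^1*13^1*17^1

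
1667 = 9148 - 7481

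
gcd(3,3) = 3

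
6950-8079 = -1129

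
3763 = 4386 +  - 623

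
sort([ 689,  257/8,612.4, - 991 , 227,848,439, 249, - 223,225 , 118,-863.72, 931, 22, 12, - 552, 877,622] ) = [ - 991,- 863.72, - 552, - 223,12, 22, 257/8, 118,225, 227,249,439, 612.4, 622,689, 848, 877,931] 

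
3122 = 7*446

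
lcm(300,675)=2700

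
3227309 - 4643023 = -1415714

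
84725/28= 3025+25/28 = 3025.89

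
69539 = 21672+47867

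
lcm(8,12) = 24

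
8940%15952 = 8940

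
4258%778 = 368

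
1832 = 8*229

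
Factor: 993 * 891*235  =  3^5*5^1*11^1*47^1*331^1  =  207919305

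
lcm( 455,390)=2730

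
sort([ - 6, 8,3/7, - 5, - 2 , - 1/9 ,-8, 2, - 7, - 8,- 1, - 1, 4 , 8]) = [ - 8, -8, - 7, - 6, - 5, - 2 , - 1, - 1, - 1/9, 3/7, 2, 4, 8,8]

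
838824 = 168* 4993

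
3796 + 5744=9540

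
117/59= 117/59 = 1.98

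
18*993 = 17874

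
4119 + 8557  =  12676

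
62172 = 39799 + 22373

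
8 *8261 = 66088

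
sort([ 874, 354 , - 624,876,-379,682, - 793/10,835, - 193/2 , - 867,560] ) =[ - 867,-624,  -  379, - 193/2,  -  793/10,  354, 560, 682,835,874,876 ] 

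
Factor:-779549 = -29^1*26881^1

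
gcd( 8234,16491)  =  23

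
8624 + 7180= 15804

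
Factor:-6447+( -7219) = -2^1*6833^1 = - 13666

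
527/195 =527/195=2.70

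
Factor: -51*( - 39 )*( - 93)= - 3^3*13^1 *17^1 * 31^1 = -184977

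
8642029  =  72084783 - 63442754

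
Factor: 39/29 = 3^1*13^1*29^( - 1 )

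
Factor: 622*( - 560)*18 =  - 6269760 = - 2^6*3^2*5^1*7^1 * 311^1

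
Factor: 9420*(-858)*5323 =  - 2^3*3^2*5^1*11^1*13^1*157^1*5323^1=-43022402280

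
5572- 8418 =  - 2846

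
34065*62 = 2112030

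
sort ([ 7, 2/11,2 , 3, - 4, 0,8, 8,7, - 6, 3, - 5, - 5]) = [ - 6, - 5, - 5, - 4, 0  ,  2/11,2,3, 3, 7,  7, 8,8 ] 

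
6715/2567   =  2 + 93/151 = 2.62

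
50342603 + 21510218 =71852821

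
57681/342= 6409/38 = 168.66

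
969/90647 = 969/90647 = 0.01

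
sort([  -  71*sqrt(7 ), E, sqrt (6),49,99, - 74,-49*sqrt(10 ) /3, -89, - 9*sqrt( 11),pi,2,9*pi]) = [-71*sqrt (7), -89,  -  74,-49 *sqrt(10) /3,  -  9*sqrt(11), 2, sqrt( 6),E,pi , 9*pi, 49,99]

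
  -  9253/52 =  - 178 + 3/52=- 177.94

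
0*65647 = 0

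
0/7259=0 = 0.00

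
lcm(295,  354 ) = 1770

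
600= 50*12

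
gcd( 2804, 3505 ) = 701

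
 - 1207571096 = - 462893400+-744677696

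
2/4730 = 1/2365 = 0.00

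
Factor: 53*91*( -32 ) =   -  2^5*7^1*13^1*53^1 = - 154336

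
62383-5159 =57224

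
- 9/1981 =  - 1 +1972/1981 = - 0.00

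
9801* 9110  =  89287110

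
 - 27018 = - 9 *3002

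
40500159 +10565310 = 51065469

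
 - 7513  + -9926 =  - 17439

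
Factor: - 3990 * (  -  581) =2^1*3^1*5^1 * 7^2*19^1*83^1 = 2318190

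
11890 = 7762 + 4128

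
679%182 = 133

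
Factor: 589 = 19^1*31^1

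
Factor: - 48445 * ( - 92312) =2^3*5^1*11^1*1049^1*9689^1 = 4472054840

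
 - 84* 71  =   -5964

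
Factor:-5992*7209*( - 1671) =2^3* 3^5*7^1* 89^1  *107^1*557^1 = 72181064088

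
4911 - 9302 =-4391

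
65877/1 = 65877 = 65877.00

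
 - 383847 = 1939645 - 2323492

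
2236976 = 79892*28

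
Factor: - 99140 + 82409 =- 16731 = - 3^2*11^1*13^2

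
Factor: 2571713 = 2571713^1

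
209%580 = 209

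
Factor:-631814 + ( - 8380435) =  - 9012249 = - 3^3*333787^1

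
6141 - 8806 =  - 2665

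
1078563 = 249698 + 828865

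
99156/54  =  16526/9  =  1836.22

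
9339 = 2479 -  - 6860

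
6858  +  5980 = 12838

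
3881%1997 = 1884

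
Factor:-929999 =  - 7^1*132857^1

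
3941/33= 3941/33= 119.42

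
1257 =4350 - 3093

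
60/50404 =15/12601 = 0.00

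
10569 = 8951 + 1618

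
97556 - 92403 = 5153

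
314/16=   19 + 5/8 = 19.62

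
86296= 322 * 268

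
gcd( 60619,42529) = 1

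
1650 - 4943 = -3293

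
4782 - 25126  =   - 20344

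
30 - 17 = 13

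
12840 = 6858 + 5982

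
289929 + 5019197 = 5309126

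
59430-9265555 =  - 9206125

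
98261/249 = 98261/249 = 394.62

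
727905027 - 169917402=557987625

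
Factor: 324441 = 3^2*13^1*47^1*59^1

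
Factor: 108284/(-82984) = -107/82 = -2^(-1)* 41^( - 1)*107^1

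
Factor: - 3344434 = -2^1*163^1*10259^1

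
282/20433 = 94/6811=0.01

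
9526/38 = 4763/19= 250.68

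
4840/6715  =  968/1343 = 0.72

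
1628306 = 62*26263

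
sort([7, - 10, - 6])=[-10, - 6, 7]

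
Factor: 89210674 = 2^1*7^2*101^1*9013^1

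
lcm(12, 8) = 24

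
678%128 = 38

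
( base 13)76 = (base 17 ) 5C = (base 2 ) 1100001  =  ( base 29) 3a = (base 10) 97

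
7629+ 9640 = 17269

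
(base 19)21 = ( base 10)39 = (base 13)30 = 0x27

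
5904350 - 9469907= - 3565557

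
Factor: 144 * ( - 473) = -2^4*3^2*11^1*43^1=- 68112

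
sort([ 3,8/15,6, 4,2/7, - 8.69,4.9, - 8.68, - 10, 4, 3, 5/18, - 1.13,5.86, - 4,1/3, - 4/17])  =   [ - 10,  -  8.69, - 8.68, - 4, - 1.13,  -  4/17,5/18, 2/7,1/3,8/15, 3, 3  ,  4,4,4.9, 5.86, 6 ] 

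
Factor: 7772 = 2^2*29^1*67^1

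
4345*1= 4345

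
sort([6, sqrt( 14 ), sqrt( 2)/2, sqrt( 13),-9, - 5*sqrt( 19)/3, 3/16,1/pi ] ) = [ - 9,-5 * sqrt( 19)/3,3/16 , 1/pi, sqrt( 2)/2, sqrt( 13 ), sqrt( 14), 6 ]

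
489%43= 16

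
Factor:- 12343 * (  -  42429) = 3^1 * 12343^1*14143^1 = 523701147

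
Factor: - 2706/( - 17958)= 11/73 = 11^1*73^( - 1)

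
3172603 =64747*49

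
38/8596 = 19/4298 = 0.00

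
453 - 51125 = - 50672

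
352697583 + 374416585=727114168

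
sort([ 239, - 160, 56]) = [ - 160, 56,239]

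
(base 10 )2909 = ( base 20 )759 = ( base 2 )101101011101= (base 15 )cde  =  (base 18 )8hb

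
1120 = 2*560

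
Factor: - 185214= -2^1*3^1*30869^1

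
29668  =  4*7417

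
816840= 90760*9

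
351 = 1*351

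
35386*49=1733914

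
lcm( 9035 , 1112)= 72280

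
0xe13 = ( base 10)3603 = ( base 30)403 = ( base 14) 1455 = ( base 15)1103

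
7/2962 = 7/2962 = 0.00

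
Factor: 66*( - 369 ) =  - 24354  =  -2^1 *3^3*11^1 * 41^1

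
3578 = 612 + 2966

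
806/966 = 403/483=0.83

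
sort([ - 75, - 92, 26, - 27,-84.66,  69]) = [-92,-84.66,  -  75,-27, 26, 69] 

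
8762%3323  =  2116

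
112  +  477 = 589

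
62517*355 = 22193535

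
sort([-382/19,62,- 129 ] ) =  [  -  129,-382/19 , 62 ]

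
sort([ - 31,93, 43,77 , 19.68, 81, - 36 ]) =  [ - 36, - 31, 19.68,43,77,81,93]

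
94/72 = 47/36  =  1.31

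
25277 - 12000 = 13277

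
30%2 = 0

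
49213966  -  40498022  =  8715944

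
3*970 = 2910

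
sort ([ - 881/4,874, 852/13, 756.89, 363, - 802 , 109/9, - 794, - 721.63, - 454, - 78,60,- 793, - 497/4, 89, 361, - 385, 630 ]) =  [-802, - 794, - 793 , - 721.63, - 454, - 385, - 881/4,  -  497/4, - 78, 109/9, 60, 852/13, 89,361, 363,630,  756.89 , 874]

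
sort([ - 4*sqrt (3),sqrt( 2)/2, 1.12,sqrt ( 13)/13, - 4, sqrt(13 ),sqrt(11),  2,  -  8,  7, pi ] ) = [ - 8,-4*sqrt(3 ), - 4,sqrt(13 )/13,  sqrt(2)/2, 1.12,  2, pi , sqrt ( 11),  sqrt( 13 ) , 7]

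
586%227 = 132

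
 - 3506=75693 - 79199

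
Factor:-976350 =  - 2^1 * 3^1*5^2*23^1*283^1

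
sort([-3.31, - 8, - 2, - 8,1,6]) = [  -  8,-8, - 3.31, - 2,1, 6 ]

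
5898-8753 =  - 2855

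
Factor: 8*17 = 2^3*17^1 = 136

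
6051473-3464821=2586652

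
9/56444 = 9/56444 = 0.00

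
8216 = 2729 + 5487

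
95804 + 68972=164776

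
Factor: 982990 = 2^1*5^1*98299^1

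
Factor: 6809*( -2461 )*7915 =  - 5^1*11^1 * 23^1 * 107^1 * 619^1*1583^1 = - 132631251335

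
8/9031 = 8/9031  =  0.00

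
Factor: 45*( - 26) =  - 1170= -2^1*3^2*5^1*13^1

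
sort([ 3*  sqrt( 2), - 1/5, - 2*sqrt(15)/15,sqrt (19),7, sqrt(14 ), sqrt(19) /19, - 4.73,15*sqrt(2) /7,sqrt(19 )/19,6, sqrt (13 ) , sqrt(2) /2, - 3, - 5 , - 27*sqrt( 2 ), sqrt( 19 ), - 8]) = [ - 27*sqrt(2), - 8, - 5, - 4.73, -3,  -  2* sqrt (15) /15,-1/5 , sqrt( 19)/19,sqrt(19 ) /19, sqrt( 2 )/2,15*sqrt (2) /7, sqrt(13), sqrt(14), 3*sqrt(2 ), sqrt (19), sqrt(19), 6,  7] 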